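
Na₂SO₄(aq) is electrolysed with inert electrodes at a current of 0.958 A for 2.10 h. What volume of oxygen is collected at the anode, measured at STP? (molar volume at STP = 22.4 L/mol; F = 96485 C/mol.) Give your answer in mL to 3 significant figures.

420 mL

Q = 0.958 A × 7560 s = 7242 C
Moles of electrons = 7242 / 96485 = 0.07506 mol
2H₂O → O₂ + 4H⁺ + 4e⁻, so n(O₂) = 0.07506 / 4 = 0.01877 mol
V = 0.01877 × 22.4 = 0.4204 L
= 420 mL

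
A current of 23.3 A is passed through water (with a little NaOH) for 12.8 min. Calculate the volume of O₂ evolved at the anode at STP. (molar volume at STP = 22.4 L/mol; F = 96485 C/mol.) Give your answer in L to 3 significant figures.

1.04 L

Charge passed = 23.3 × 768 = 17890 C
n(e⁻) = Q/F = 17890/96485 = 0.1854 mol
2H₂O → O₂ + 4H⁺ + 4e⁻, so n(O₂) = 0.1854 / 4 = 0.04635 mol
V = 0.04635 × 22.4 = 1.038 L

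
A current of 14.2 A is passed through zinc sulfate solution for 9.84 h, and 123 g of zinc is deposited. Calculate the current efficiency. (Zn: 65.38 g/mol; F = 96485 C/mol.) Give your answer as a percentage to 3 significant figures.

72.2%

Q = 14.2 × 35424 = 5.030×10^5 C
n(e⁻) = 5.030×10^5 / 96485 = 5.213 mol
Zn²⁺ + 2e⁻ → Zn, so theoretical n(Zn) = 2.607 mol → 170.4 g
Efficiency = 123 / 170.4 = 0.7218 = 72.2%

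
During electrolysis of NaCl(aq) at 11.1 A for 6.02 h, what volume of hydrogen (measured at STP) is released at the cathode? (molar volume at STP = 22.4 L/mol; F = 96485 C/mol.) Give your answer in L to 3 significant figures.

Charge passed = 11.1 × 21672 = 2.406×10^5 C
Moles of electrons = 2.406×10^5 / 96485 = 2.494 mol
2H⁺ + 2e⁻ → H₂, so n(H₂) = 2.494 / 2 = 1.247 mol
V = 1.247 × 22.4 = 27.93 L

27.9 L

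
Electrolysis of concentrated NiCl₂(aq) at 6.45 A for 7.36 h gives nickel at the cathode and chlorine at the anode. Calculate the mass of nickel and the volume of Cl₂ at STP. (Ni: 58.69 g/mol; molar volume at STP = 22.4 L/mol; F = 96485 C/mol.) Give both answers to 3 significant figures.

Q = 6.45 × 26496 = 1.709×10^5 C; n(e⁻) = 1.709×10^5 / 96485 = 1.771 mol
Cathode: Ni²⁺ + 2e⁻ → Ni → n(Ni) = 1.771/2 = 0.8855 mol → 52.0 g
Anode: 2Cl⁻ → Cl₂ + 2e⁻ → n(Cl₂) = 1.771/2 = 0.8855 mol → 19.8 L

52.0 g Ni; 19.8 L Cl₂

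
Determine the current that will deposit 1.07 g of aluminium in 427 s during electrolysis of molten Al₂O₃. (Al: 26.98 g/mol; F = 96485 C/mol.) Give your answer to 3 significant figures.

n(Al) = 1.07 / 26.98 = 0.03966 mol
Al³⁺ + 3e⁻ → Al, so n(e⁻) = 3 × 0.03966 = 0.1190 mol
Q = 0.1190 × 96485 = 11480 C
I = Q / t = 11480 / 427 s = 26.9 A

26.9 A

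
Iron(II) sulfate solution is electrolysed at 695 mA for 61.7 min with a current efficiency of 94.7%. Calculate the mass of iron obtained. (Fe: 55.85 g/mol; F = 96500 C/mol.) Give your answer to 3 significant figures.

Q = 0.695 × 3702 = 2573 C
n(e⁻) = 2573 / 96500 = 0.02666 mol
Fe²⁺ + 2e⁻ → Fe, so theoretical m(Fe) = 0.01333 × 55.85 = 0.7445 g
Actual mass = 94.7% × 0.7445 = 0.705 g

0.705 g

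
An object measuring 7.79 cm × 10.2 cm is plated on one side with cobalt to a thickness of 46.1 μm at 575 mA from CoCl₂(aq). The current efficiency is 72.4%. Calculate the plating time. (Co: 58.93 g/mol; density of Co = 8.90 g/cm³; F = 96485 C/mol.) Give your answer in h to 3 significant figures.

Plated area = 7.79 × 10.2 = 79.46 cm²
Volume = 79.46 × 46.1×10⁻⁴ cm = 0.3663 cm³
m(Co) = 0.3663 × 8.90 = 3.260 g
n(Co) = 3.260 / 58.93 = 0.05532 mol; n(e⁻) = 2 × 0.05532 = 0.1106 mol
Q = 0.1106 × 96485 / 0.724 = 14740 C
t = 14740 / 0.575 = 25630 s = 7.12 h

7.12 h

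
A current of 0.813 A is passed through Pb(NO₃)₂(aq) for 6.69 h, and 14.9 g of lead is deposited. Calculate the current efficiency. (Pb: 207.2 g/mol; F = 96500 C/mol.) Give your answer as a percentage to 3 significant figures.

70.9%

Q = 0.813 × 24084 = 19580 C
n(e⁻) = 19580 / 96500 = 0.2029 mol
Pb²⁺ + 2e⁻ → Pb, so theoretical n(Pb) = 0.1015 mol → 21.03 g
Efficiency = 14.9 / 21.03 = 0.7085 = 70.9%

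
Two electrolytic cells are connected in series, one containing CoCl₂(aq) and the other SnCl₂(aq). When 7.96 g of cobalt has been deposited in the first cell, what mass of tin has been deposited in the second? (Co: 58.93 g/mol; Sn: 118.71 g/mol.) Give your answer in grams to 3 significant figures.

n(Co) = 7.96 / 58.93 = 0.1351 mol
Co²⁺ + 2e⁻ → Co, so n(e⁻) = 2 × 0.1351 = 0.2702 mol
Since the cells are in series, n(e⁻) in the Sn cell is also 0.2702 mol.
Sn²⁺ + 2e⁻ → Sn, so n(Sn) = 0.2702 / 2 = 0.1351 mol
m(Sn) = 0.1351 × 118.71 = 16.0 g

16.0 g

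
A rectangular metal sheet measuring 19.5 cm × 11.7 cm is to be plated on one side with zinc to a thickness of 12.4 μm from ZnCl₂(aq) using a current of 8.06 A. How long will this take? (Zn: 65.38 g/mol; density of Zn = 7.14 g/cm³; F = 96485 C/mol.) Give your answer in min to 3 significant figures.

Plated area = 19.5 × 11.7 = 228.2 cm²
Volume = 228.2 × 12.4×10⁻⁴ cm = 0.2830 cm³
m(Zn) = 0.2830 × 7.14 = 2.021 g
n(Zn) = 2.021 / 65.38 = 0.03091 mol; n(e⁻) = 2 × 0.03091 = 0.06182 mol
Q = 0.06182 × 96485 = 5965 C
t = 5965 / 8.06 = 740.1 s = 12.3 min

12.3 min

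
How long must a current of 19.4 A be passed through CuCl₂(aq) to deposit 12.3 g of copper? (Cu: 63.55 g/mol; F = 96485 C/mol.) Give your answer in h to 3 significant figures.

0.535 h

n(Cu) = 12.3 / 63.55 = 0.1935 mol
Cu²⁺ + 2e⁻ → Cu, so n(e⁻) = 2 × 0.1935 = 0.3870 mol
Q = 0.3870 × 96485 = 37340 C
t = Q / I = 37340 / 19.4 = 1925 s = 0.535 h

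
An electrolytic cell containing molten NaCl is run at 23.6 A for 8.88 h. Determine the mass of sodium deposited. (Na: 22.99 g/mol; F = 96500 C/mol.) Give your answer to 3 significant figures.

Charge passed = 23.6 × 31968 = 7.544×10^5 C
n(e⁻) = Q/F = 7.544×10^5/96500 = 7.818 mol
Na⁺ + e⁻ → Na, so n(Na) = 7.818 mol
m = 7.818 × 22.99 = 180 g

180 g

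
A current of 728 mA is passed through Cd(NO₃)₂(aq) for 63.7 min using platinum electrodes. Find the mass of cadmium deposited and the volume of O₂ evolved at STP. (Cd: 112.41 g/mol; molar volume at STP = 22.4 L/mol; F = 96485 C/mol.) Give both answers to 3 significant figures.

Q = 0.728 × 3822 = 2782 C; n(e⁻) = 2782 / 96485 = 0.02883 mol
Cathode: Cd²⁺ + 2e⁻ → Cd → n(Cd) = 0.02883/2 = 0.01442 mol → 1.62 g
Anode: 2H₂O → O₂ + 4H⁺ + 4e⁻ → n(O₂) = 0.02883/4 = 0.007208 mol → 0.161 L

1.62 g Cd; 0.161 L O₂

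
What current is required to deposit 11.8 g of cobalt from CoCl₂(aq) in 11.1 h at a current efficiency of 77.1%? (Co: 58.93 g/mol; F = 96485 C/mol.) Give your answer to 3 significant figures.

1.25 A

n(Co) = 11.8 / 58.93 = 0.2002 mol
Co²⁺ + 2e⁻ → Co, so n(e⁻) = 2 × 0.2002 = 0.4004 mol
Q = 0.4004 × 96485 / 0.771 = 50110 C
I = Q / t = 50110 / 39960 s = 1.25 A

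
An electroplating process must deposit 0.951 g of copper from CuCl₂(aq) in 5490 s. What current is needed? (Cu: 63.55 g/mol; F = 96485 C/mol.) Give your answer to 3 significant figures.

0.526 A

n(Cu) = 0.951 / 63.55 = 0.01496 mol
Cu²⁺ + 2e⁻ → Cu, so n(e⁻) = 2 × 0.01496 = 0.02992 mol
Q = 0.02992 × 96485 = 2887 C
I = Q / t = 2887 / 5490 s = 0.526 A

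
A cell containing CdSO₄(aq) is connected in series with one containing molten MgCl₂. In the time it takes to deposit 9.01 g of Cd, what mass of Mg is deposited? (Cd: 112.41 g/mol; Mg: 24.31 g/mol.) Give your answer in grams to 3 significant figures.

1.95 g

n(Cd) = 9.01 / 112.41 = 0.08015 mol
Cd²⁺ + 2e⁻ → Cd, so n(e⁻) = 2 × 0.08015 = 0.1603 mol
In series, the same 0.1603 mol of electrons flows through the second cell.
Mg²⁺ + 2e⁻ → Mg, so n(Mg) = 0.1603 / 2 = 0.08015 mol
m(Mg) = 0.08015 × 24.31 = 1.95 g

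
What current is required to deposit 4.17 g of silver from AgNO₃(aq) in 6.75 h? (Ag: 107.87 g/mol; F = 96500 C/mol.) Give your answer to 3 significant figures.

0.154 A

n(Ag) = 4.17 / 107.87 = 0.03866 mol
Ag⁺ + e⁻ → Ag, so n(e⁻) = 0.03866 mol
Q = 0.03866 × 96500 = 3731 C
I = Q / t = 3731 / 24300 s = 0.154 A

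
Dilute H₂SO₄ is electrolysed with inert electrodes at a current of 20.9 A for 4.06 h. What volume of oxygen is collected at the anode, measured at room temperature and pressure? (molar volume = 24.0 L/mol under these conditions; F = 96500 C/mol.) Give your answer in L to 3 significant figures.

Q = It = 20.9 × 14616 = 3.055×10^5 C
n(e⁻) = Q/F = 3.055×10^5/96500 = 3.166 mol
2H₂O → O₂ + 4H⁺ + 4e⁻, so n(O₂) = 3.166 / 4 = 0.7915 mol
V = 0.7915 × 24.0 = 19.00 L

19.0 L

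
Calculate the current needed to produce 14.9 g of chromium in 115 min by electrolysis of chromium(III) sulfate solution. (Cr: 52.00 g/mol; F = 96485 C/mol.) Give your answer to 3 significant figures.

n(Cr) = 14.9 / 52.00 = 0.2865 mol
Cr³⁺ + 3e⁻ → Cr, so n(e⁻) = 3 × 0.2865 = 0.8595 mol
Q = 0.8595 × 96485 = 82930 C
I = Q / t = 82930 / 6900 s = 12.0 A

12.0 A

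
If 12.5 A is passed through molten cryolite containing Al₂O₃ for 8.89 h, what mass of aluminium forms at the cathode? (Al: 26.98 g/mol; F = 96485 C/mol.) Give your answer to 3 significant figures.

37.3 g

Q = 12.5 A × 32004 s = 4.001×10^5 C
Moles of electrons = 4.001×10^5 / 96485 = 4.147 mol
Al³⁺ + 3e⁻ → Al, so n(Al) = 4.147 / 3 = 1.382 mol
m = 1.382 × 26.98 = 37.3 g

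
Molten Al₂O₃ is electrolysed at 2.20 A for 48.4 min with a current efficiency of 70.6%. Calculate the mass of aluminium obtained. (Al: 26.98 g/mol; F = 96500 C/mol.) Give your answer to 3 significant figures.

Q = 2.20 × 2904 = 6389 C
n(e⁻) = 6389 / 96500 = 0.06621 mol
Al³⁺ + 3e⁻ → Al, so theoretical m(Al) = 0.02207 × 26.98 = 0.5954 g
Actual mass = 70.6% × 0.5954 = 0.420 g

0.420 g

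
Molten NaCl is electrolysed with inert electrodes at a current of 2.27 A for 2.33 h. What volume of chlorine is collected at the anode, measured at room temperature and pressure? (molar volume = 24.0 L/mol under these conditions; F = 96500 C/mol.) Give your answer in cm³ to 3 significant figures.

2370 cm³

Q = 2.27 A × 8388 s = 19040 C
n(e⁻) = Q/F = 19040/96500 = 0.1973 mol
2Cl⁻ → Cl₂ + 2e⁻, so n(Cl₂) = 0.1973 / 2 = 0.09865 mol
V = 0.09865 × 24.0 = 2.368 L
= 2370 cm³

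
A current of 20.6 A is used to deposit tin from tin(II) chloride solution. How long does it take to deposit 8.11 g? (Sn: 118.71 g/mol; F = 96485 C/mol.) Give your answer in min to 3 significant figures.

10.7 min

n(Sn) = 8.11 / 118.71 = 0.06832 mol
Sn²⁺ + 2e⁻ → Sn, so n(e⁻) = 2 × 0.06832 = 0.1366 mol
Q = 0.1366 × 96485 = 13180 C
t = Q / I = 13180 / 20.6 = 639.8 s = 10.7 min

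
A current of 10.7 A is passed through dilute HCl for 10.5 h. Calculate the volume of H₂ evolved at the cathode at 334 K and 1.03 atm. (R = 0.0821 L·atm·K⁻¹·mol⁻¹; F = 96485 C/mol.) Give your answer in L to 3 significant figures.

Q = 10.7 A × 37800 s = 4.045×10^5 C
n(e⁻) = Q/F = 4.045×10^5/96485 = 4.192 mol
2H⁺ + 2e⁻ → H₂, so n(H₂) = 4.192 / 2 = 2.096 mol
V = nRT/P = 2.096 × 0.0821 × 334 / 1.03 = 55.80 L

55.8 L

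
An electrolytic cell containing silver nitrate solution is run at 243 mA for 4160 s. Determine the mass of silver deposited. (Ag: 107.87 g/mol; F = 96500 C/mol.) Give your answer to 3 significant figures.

1.13 g

Q = 0.243 A × 4160 s = 1011 C
n(e⁻) = Q/F = 1011/96500 = 0.01048 mol
Ag⁺ + e⁻ → Ag, so n(Ag) = 0.01048 mol
m = 0.01048 × 107.87 = 1.13 g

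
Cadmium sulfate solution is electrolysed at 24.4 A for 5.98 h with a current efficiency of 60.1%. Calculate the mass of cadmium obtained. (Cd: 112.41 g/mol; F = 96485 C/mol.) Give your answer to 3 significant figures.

184 g

Q = 24.4 × 21528 = 5.253×10^5 C
n(e⁻) = 5.253×10^5 / 96485 = 5.444 mol
Cd²⁺ + 2e⁻ → Cd, so theoretical m(Cd) = 2.722 × 112.41 = 306.0 g
Actual mass = 60.1% × 306.0 = 184 g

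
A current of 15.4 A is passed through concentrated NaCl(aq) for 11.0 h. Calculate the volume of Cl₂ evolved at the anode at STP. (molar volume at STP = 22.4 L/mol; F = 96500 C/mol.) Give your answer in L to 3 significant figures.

Charge passed = 15.4 × 39600 = 6.098×10^5 C
n(e⁻) = Q/F = 6.098×10^5/96500 = 6.319 mol
2Cl⁻ → Cl₂ + 2e⁻, so n(Cl₂) = 6.319 / 2 = 3.160 mol
V = 3.160 × 22.4 = 70.78 L

70.8 L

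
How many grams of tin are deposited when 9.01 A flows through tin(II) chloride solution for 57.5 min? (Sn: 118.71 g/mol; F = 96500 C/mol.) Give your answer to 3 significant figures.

19.1 g

Q = It = 9.01 × 3450 = 31080 C
n(e⁻) = Q/F = 31080/96500 = 0.3221 mol
Sn²⁺ + 2e⁻ → Sn, so n(Sn) = 0.3221 / 2 = 0.1611 mol
m = 0.1611 × 118.71 = 19.1 g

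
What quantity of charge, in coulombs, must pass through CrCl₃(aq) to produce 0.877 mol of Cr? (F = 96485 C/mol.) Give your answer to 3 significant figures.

Cr³⁺ + 3e⁻ → Cr, so n(e⁻) = 3 × 0.877 = 2.631 mol
Q = 2.631 × 96485 = 2.539×10^5 C

2.54×10^5 C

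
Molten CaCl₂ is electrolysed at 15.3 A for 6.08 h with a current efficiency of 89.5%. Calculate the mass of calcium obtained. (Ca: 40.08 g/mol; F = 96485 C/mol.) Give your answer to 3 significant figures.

Q = 15.3 × 21888 = 3.349×10^5 C
n(e⁻) = 3.349×10^5 / 96485 = 3.471 mol
Ca²⁺ + 2e⁻ → Ca, so theoretical m(Ca) = 1.736 × 40.08 = 69.58 g
Actual mass = 89.5% × 69.58 = 62.3 g

62.3 g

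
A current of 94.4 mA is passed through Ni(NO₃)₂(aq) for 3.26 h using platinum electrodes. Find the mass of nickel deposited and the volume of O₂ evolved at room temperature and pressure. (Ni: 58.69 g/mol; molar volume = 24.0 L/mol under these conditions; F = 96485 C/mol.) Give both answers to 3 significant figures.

Q = 0.0944 × 11736 = 1108 C; n(e⁻) = 1108 / 96485 = 0.01148 mol
Cathode: Ni²⁺ + 2e⁻ → Ni → n(Ni) = 0.01148/2 = 0.005740 mol → 0.337 g
Anode: 2H₂O → O₂ + 4H⁺ + 4e⁻ → n(O₂) = 0.01148/4 = 0.002870 mol → 0.0689 L

0.337 g Ni; 0.0689 L O₂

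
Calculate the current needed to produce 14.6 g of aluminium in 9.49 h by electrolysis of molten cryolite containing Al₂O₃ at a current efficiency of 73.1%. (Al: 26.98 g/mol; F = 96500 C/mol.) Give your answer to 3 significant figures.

6.27 A

n(Al) = 14.6 / 26.98 = 0.5411 mol
Al³⁺ + 3e⁻ → Al, so n(e⁻) = 3 × 0.5411 = 1.623 mol
Q = 1.623 × 96500 / 0.731 = 2.143×10^5 C
I = Q / t = 2.143×10^5 / 34164 s = 6.27 A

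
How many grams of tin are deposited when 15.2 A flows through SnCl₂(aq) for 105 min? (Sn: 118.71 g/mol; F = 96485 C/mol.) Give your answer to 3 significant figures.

Charge passed = 15.2 × 6300 = 95760 C
n(e⁻) = 95760 / 96485 = 0.9925 mol
Sn²⁺ + 2e⁻ → Sn, so n(Sn) = 0.9925 / 2 = 0.4963 mol
m = 0.4963 × 118.71 = 58.9 g

58.9 g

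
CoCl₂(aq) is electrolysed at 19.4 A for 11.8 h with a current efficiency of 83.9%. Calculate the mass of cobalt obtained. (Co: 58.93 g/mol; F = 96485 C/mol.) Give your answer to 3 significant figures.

211 g

Q = 19.4 × 42480 = 8.241×10^5 C
n(e⁻) = 8.241×10^5 / 96485 = 8.541 mol
Co²⁺ + 2e⁻ → Co, so theoretical m(Co) = 4.271 × 58.93 = 251.7 g
Actual mass = 83.9% × 251.7 = 211 g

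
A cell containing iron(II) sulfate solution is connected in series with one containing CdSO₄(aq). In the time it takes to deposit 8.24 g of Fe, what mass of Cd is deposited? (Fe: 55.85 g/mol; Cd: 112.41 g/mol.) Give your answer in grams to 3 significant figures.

n(Fe) = 8.24 / 55.85 = 0.1475 mol
Fe²⁺ + 2e⁻ → Fe, so n(e⁻) = 2 × 0.1475 = 0.2950 mol
In series, the same 0.2950 mol of electrons flows through the second cell.
Cd²⁺ + 2e⁻ → Cd, so n(Cd) = 0.2950 / 2 = 0.1475 mol
m(Cd) = 0.1475 × 112.41 = 16.6 g

16.6 g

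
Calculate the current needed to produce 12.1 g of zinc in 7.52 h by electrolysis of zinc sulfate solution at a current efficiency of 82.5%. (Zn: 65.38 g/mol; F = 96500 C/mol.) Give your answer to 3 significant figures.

1.60 A

n(Zn) = 12.1 / 65.38 = 0.1851 mol
Zn²⁺ + 2e⁻ → Zn, so n(e⁻) = 2 × 0.1851 = 0.3702 mol
Q = 0.3702 × 96500 / 0.825 = 43300 C
I = Q / t = 43300 / 27072 s = 1.60 A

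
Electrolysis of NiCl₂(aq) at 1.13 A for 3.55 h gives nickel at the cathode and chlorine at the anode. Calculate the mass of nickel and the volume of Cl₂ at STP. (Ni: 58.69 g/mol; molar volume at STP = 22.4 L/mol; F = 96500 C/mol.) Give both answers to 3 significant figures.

Q = 1.13 × 12780 = 14440 C; n(e⁻) = 14440 / 96500 = 0.1496 mol
Cathode: Ni²⁺ + 2e⁻ → Ni → n(Ni) = 0.1496/2 = 0.07480 mol → 4.39 g
Anode: 2Cl⁻ → Cl₂ + 2e⁻ → n(Cl₂) = 0.1496/2 = 0.07480 mol → 1.68 L

4.39 g Ni; 1.68 L Cl₂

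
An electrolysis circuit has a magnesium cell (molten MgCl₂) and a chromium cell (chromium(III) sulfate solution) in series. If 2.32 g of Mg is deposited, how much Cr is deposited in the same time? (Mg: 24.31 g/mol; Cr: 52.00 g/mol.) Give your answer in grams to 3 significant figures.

3.31 g

n(Mg) = 2.32 / 24.31 = 0.09543 mol
Mg²⁺ + 2e⁻ → Mg, so n(e⁻) = 2 × 0.09543 = 0.1909 mol
Since the cells are in series, n(e⁻) in the Cr cell is also 0.1909 mol.
Cr³⁺ + 3e⁻ → Cr, so n(Cr) = 0.1909 / 3 = 0.06363 mol
m(Cr) = 0.06363 × 52.00 = 3.31 g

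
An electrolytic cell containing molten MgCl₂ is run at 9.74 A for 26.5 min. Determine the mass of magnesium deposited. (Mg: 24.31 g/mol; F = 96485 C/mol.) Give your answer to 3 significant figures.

1.95 g

Q = 9.74 A × 1590 s = 15490 C
n(e⁻) = 15490 / 96485 = 0.1605 mol
Mg²⁺ + 2e⁻ → Mg, so n(Mg) = 0.1605 / 2 = 0.08025 mol
m = 0.08025 × 24.31 = 1.95 g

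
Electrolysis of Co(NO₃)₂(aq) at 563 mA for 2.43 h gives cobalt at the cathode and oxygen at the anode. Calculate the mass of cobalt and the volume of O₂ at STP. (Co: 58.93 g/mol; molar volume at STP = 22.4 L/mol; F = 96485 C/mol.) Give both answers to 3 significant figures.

Q = 0.563 × 8748 = 4925 C; n(e⁻) = 4925 / 96485 = 0.05104 mol
Cathode: Co²⁺ + 2e⁻ → Co → n(Co) = 0.05104/2 = 0.02552 mol → 1.50 g
Anode: 2H₂O → O₂ + 4H⁺ + 4e⁻ → n(O₂) = 0.05104/4 = 0.01276 mol → 0.286 L

1.50 g Co; 0.286 L O₂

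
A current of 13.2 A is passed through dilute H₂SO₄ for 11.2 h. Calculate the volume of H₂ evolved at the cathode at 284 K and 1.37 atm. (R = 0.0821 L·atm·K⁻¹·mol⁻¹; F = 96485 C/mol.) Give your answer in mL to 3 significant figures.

46900 mL

Q = It = 13.2 × 40320 = 5.322×10^5 C
Moles of electrons = 5.322×10^5 / 96485 = 5.516 mol
2H⁺ + 2e⁻ → H₂, so n(H₂) = 5.516 / 2 = 2.758 mol
V = nRT/P = 2.758 × 0.0821 × 284 / 1.37 = 46.94 L
= 46900 mL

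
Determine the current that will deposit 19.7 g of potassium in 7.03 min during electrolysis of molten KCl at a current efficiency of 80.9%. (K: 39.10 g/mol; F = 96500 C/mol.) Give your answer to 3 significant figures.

142 A

n(K) = 19.7 / 39.10 = 0.5038 mol
K⁺ + e⁻ → K, so n(e⁻) = 0.5038 mol
Q = 0.5038 × 96500 / 0.809 = 60090 C
I = Q / t = 60090 / 421.8 s = 142 A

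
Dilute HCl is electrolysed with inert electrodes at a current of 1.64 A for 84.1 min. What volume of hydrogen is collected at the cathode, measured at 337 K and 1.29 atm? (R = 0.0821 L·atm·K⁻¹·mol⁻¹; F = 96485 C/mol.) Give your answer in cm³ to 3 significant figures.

920 cm³

Q = 1.64 A × 5046 s = 8275 C
Moles of electrons = 8275 / 96485 = 0.08576 mol
2H⁺ + 2e⁻ → H₂, so n(H₂) = 0.08576 / 2 = 0.04288 mol
V = nRT/P = 0.04288 × 0.0821 × 337 / 1.29 = 0.9197 L
= 920 cm³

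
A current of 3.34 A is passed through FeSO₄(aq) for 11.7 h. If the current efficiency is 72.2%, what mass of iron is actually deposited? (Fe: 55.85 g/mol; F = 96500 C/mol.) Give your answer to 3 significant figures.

Q = 3.34 × 42120 = 1.407×10^5 C
n(e⁻) = 1.407×10^5 / 96500 = 1.458 mol
Fe²⁺ + 2e⁻ → Fe, so theoretical m(Fe) = 0.7290 × 55.85 = 40.71 g
Actual mass = 72.2% × 40.71 = 29.4 g

29.4 g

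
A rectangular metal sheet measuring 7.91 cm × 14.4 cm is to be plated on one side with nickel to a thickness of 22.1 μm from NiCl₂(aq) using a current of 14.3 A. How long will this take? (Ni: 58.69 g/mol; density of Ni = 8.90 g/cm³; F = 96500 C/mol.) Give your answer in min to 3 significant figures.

8.59 min

Plated area = 7.91 × 14.4 = 113.9 cm²
Volume = 113.9 × 22.1×10⁻⁴ cm = 0.2517 cm³
m(Ni) = 0.2517 × 8.90 = 2.240 g
n(Ni) = 2.240 / 58.69 = 0.03817 mol; n(e⁻) = 2 × 0.03817 = 0.07634 mol
Q = 0.07634 × 96500 = 7367 C
t = 7367 / 14.3 = 515.2 s = 8.59 min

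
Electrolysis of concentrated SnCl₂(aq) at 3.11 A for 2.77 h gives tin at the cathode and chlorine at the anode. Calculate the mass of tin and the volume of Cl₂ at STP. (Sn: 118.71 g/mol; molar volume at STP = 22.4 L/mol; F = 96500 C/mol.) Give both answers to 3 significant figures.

19.1 g Sn; 3.60 L Cl₂

Q = 3.11 × 9972 = 31010 C; n(e⁻) = 31010 / 96500 = 0.3213 mol
Cathode: Sn²⁺ + 2e⁻ → Sn → n(Sn) = 0.3213/2 = 0.1607 mol → 19.1 g
Anode: 2Cl⁻ → Cl₂ + 2e⁻ → n(Cl₂) = 0.3213/2 = 0.1607 mol → 3.60 L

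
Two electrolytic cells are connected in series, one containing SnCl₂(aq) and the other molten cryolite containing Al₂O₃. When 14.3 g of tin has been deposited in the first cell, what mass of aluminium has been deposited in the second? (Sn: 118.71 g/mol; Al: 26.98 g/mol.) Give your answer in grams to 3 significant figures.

n(Sn) = 14.3 / 118.71 = 0.1205 mol
Sn²⁺ + 2e⁻ → Sn, so n(e⁻) = 2 × 0.1205 = 0.2410 mol
Since the cells are in series, n(e⁻) in the Al cell is also 0.2410 mol.
Al³⁺ + 3e⁻ → Al, so n(Al) = 0.2410 / 3 = 0.08033 mol
m(Al) = 0.08033 × 26.98 = 2.17 g

2.17 g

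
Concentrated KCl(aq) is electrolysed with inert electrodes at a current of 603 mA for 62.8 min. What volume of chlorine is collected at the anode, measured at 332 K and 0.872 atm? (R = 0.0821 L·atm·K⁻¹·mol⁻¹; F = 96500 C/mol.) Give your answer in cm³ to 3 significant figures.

368 cm³

Q = 0.603 A × 3768 s = 2272 C
n(e⁻) = 2272 / 96500 = 0.02354 mol
2Cl⁻ → Cl₂ + 2e⁻, so n(Cl₂) = 0.02354 / 2 = 0.01177 mol
V = nRT/P = 0.01177 × 0.0821 × 332 / 0.872 = 0.3679 L
= 368 cm³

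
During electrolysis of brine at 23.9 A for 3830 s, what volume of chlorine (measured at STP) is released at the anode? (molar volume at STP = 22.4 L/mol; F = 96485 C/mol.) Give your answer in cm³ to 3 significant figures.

10600 cm³

Q = 23.9 A × 3830 s = 91540 C
Moles of electrons = 91540 / 96485 = 0.9487 mol
2Cl⁻ → Cl₂ + 2e⁻, so n(Cl₂) = 0.9487 / 2 = 0.4744 mol
V = 0.4744 × 22.4 = 10.63 L
= 10600 cm³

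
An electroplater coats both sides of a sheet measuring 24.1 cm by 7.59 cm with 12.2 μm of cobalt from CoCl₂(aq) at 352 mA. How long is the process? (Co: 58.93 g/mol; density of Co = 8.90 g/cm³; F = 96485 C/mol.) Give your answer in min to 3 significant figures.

Plated area = 2 × 24.1 × 7.59 = 365.8 cm²
Volume = 365.8 × 12.2×10⁻⁴ cm = 0.4463 cm³
m(Co) = 0.4463 × 8.90 = 3.972 g
n(Co) = 3.972 / 58.93 = 0.06740 mol; n(e⁻) = 2 × 0.06740 = 0.1348 mol
Q = 0.1348 × 96485 = 13010 C
t = 13010 / 0.352 = 36960 s = 616 min

616 min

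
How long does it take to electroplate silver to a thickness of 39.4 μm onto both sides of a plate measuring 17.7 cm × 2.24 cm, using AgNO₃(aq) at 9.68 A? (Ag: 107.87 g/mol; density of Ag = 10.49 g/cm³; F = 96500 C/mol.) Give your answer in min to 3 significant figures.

5.05 min

Plated area = 2 × 17.7 × 2.24 = 79.30 cm²
Volume = 79.30 × 39.4×10⁻⁴ cm = 0.3124 cm³
m(Ag) = 0.3124 × 10.49 = 3.277 g
n(Ag) = 3.277 / 107.87 = 0.03038 mol; n(e⁻) = 0.03038 mol
Q = 0.03038 × 96500 = 2932 C
t = 2932 / 9.68 = 302.9 s = 5.05 min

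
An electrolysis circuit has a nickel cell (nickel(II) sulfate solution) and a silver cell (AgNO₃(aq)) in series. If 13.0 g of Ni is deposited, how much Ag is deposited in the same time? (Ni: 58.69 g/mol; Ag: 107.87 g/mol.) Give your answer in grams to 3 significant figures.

47.8 g

n(Ni) = 13.0 / 58.69 = 0.2215 mol
Ni²⁺ + 2e⁻ → Ni, so n(e⁻) = 2 × 0.2215 = 0.4430 mol
Same current for the same time ⇒ same n(e⁻) = 0.4430 mol in both cells.
Ag⁺ + e⁻ → Ag, so n(Ag) = 0.4430 mol
m(Ag) = 0.4430 × 107.87 = 47.8 g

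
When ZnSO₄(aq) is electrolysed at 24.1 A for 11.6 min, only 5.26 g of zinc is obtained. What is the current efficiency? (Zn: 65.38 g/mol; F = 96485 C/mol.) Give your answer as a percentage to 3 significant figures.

92.6%

Q = 24.1 × 696 = 16770 C
n(e⁻) = 16770 / 96485 = 0.1738 mol
Zn²⁺ + 2e⁻ → Zn, so theoretical n(Zn) = 0.08690 mol → 5.682 g
Efficiency = 5.26 / 5.682 = 0.9257 = 92.6%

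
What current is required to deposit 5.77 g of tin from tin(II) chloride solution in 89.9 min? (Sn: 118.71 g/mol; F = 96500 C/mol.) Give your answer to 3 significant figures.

1.74 A

n(Sn) = 5.77 / 118.71 = 0.04861 mol
Sn²⁺ + 2e⁻ → Sn, so n(e⁻) = 2 × 0.04861 = 0.09722 mol
Q = 0.09722 × 96500 = 9382 C
I = Q / t = 9382 / 5394 s = 1.74 A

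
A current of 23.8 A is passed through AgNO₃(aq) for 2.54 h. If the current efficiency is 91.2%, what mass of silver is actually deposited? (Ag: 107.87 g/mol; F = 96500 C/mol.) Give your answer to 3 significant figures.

222 g

Q = 23.8 × 9144 = 2.176×10^5 C
n(e⁻) = 2.176×10^5 / 96500 = 2.255 mol
Ag⁺ + e⁻ → Ag, so theoretical m(Ag) = 2.255 × 107.87 = 243.2 g
Actual mass = 91.2% × 243.2 = 222 g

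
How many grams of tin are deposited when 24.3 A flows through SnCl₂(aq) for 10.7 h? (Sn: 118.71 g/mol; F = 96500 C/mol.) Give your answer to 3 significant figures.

Q = It = 24.3 × 38520 = 9.360×10^5 C
n(e⁻) = Q/F = 9.360×10^5/96500 = 9.699 mol
Sn²⁺ + 2e⁻ → Sn, so n(Sn) = 9.699 / 2 = 4.850 mol
m = 4.850 × 118.71 = 576 g

576 g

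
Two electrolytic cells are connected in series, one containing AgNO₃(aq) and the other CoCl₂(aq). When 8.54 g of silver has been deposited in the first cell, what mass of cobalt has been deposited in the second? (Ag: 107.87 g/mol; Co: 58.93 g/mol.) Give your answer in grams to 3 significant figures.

2.33 g

n(Ag) = 8.54 / 107.87 = 0.07917 mol
Ag⁺ + e⁻ → Ag, so n(e⁻) = 0.07917 mol
Same current for the same time ⇒ same n(e⁻) = 0.07917 mol in both cells.
Co²⁺ + 2e⁻ → Co, so n(Co) = 0.07917 / 2 = 0.03959 mol
m(Co) = 0.03959 × 58.93 = 2.33 g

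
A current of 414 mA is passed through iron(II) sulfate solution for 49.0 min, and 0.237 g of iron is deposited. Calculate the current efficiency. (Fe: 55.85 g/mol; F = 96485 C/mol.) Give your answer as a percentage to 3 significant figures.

Q = 0.414 × 2940 = 1217 C
n(e⁻) = 1217 / 96485 = 0.01261 mol
Fe²⁺ + 2e⁻ → Fe, so theoretical n(Fe) = 0.006305 mol → 0.3521 g
Efficiency = 0.237 / 0.3521 = 0.6731 = 67.3%

67.3%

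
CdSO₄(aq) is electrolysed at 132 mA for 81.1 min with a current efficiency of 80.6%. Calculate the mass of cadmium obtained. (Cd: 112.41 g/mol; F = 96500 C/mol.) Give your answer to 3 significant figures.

Q = 0.132 × 4866 = 642.3 C
n(e⁻) = 642.3 / 96500 = 0.006656 mol
Cd²⁺ + 2e⁻ → Cd, so theoretical m(Cd) = 0.003328 × 112.41 = 0.3741 g
Actual mass = 80.6% × 0.3741 = 0.302 g

0.302 g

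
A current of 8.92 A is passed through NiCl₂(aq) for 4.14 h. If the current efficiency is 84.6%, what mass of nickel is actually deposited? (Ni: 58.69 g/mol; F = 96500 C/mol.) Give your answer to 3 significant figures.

34.2 g

Q = 8.92 × 14904 = 1.329×10^5 C
n(e⁻) = 1.329×10^5 / 96500 = 1.377 mol
Ni²⁺ + 2e⁻ → Ni, so theoretical m(Ni) = 0.6885 × 58.69 = 40.41 g
Actual mass = 84.6% × 40.41 = 34.2 g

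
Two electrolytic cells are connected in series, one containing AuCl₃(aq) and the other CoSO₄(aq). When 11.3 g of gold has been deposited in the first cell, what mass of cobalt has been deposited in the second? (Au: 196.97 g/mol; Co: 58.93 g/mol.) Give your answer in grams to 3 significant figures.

5.07 g

n(Au) = 11.3 / 196.97 = 0.05737 mol
Au³⁺ + 3e⁻ → Au, so n(e⁻) = 3 × 0.05737 = 0.1721 mol
Since the cells are in series, n(e⁻) in the Co cell is also 0.1721 mol.
Co²⁺ + 2e⁻ → Co, so n(Co) = 0.1721 / 2 = 0.08605 mol
m(Co) = 0.08605 × 58.93 = 5.07 g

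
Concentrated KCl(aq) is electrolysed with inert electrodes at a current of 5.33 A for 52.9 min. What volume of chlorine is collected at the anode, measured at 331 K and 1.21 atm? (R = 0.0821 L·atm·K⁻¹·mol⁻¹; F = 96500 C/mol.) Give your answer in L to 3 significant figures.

Q = It = 5.33 × 3174 = 16920 C
n(e⁻) = 16920 / 96500 = 0.1753 mol
2Cl⁻ → Cl₂ + 2e⁻, so n(Cl₂) = 0.1753 / 2 = 0.08765 mol
V = nRT/P = 0.08765 × 0.0821 × 331 / 1.21 = 1.969 L

1.97 L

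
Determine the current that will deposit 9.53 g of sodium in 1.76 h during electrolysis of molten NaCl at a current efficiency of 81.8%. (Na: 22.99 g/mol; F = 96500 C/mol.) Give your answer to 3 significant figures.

7.72 A

n(Na) = 9.53 / 22.99 = 0.4145 mol
Na⁺ + e⁻ → Na, so n(e⁻) = 0.4145 mol
Q = 0.4145 × 96500 / 0.818 = 48900 C
I = Q / t = 48900 / 6336 s = 7.72 A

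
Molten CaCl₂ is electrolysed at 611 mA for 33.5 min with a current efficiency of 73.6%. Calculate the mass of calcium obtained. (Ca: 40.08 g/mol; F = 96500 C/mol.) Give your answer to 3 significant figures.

0.188 g

Q = 0.611 × 2010 = 1228 C
n(e⁻) = 1228 / 96500 = 0.01273 mol
Ca²⁺ + 2e⁻ → Ca, so theoretical m(Ca) = 0.006365 × 40.08 = 0.2551 g
Actual mass = 73.6% × 0.2551 = 0.188 g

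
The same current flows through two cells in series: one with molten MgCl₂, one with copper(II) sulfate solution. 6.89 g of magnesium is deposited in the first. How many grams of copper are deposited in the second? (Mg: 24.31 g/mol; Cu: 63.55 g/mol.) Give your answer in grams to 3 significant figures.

n(Mg) = 6.89 / 24.31 = 0.2834 mol
Mg²⁺ + 2e⁻ → Mg, so n(e⁻) = 2 × 0.2834 = 0.5668 mol
The cells are in series, so the same charge (and hence the same n(e⁻) = 0.5668 mol) passes through both.
Cu²⁺ + 2e⁻ → Cu, so n(Cu) = 0.5668 / 2 = 0.2834 mol
m(Cu) = 0.2834 × 63.55 = 18.0 g

18.0 g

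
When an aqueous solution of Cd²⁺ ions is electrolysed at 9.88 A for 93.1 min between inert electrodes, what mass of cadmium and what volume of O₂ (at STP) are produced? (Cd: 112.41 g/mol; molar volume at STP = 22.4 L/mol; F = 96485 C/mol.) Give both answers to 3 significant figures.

32.1 g Cd; 3.20 L O₂

Q = 9.88 × 5586 = 55190 C; n(e⁻) = 55190 / 96485 = 0.5720 mol
Cathode: Cd²⁺ + 2e⁻ → Cd → n(Cd) = 0.5720/2 = 0.2860 mol → 32.1 g
Anode: 2H₂O → O₂ + 4H⁺ + 4e⁻ → n(O₂) = 0.5720/4 = 0.1430 mol → 3.20 L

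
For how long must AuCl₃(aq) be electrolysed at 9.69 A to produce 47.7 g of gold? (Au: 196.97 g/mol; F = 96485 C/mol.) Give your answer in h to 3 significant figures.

2.01 h

n(Au) = 47.7 / 196.97 = 0.2422 mol
Au³⁺ + 3e⁻ → Au, so n(e⁻) = 3 × 0.2422 = 0.7266 mol
Q = 0.7266 × 96485 = 70110 C
t = Q / I = 70110 / 9.69 = 7235 s = 2.01 h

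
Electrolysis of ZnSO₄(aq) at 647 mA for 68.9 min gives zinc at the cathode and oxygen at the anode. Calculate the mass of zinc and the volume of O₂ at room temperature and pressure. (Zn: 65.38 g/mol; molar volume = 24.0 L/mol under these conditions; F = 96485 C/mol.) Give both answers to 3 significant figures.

0.906 g Zn; 0.166 L O₂

Q = 0.647 × 4134 = 2675 C; n(e⁻) = 2675 / 96485 = 0.02772 mol
Cathode: Zn²⁺ + 2e⁻ → Zn → n(Zn) = 0.02772/2 = 0.01386 mol → 0.906 g
Anode: 2H₂O → O₂ + 4H⁺ + 4e⁻ → n(O₂) = 0.02772/4 = 0.006930 mol → 0.166 L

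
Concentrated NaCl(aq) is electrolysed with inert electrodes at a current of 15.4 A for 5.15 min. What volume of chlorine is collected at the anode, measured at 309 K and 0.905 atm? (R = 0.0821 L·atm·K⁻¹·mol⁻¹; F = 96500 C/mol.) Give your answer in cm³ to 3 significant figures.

Q = It = 15.4 × 309 = 4759 C
Moles of electrons = 4759 / 96500 = 0.04932 mol
2Cl⁻ → Cl₂ + 2e⁻, so n(Cl₂) = 0.04932 / 2 = 0.02466 mol
V = nRT/P = 0.02466 × 0.0821 × 309 / 0.905 = 0.6913 L
= 691 cm³

691 cm³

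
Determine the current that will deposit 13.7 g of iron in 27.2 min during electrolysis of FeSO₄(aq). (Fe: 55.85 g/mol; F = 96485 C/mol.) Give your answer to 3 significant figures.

29.0 A

n(Fe) = 13.7 / 55.85 = 0.2453 mol
Fe²⁺ + 2e⁻ → Fe, so n(e⁻) = 2 × 0.2453 = 0.4906 mol
Q = 0.4906 × 96485 = 47340 C
I = Q / t = 47340 / 1632 s = 29.0 A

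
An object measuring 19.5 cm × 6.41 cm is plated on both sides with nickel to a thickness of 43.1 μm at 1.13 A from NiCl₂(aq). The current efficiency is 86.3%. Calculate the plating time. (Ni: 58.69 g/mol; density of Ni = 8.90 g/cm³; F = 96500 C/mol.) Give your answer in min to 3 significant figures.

Plated area = 2 × 19.5 × 6.41 = 250.0 cm²
Volume = 250.0 × 43.1×10⁻⁴ cm = 1.078 cm³
m(Ni) = 1.078 × 8.90 = 9.594 g
n(Ni) = 9.594 / 58.69 = 0.1635 mol; n(e⁻) = 2 × 0.1635 = 0.3270 mol
Q = 0.3270 × 96500 / 0.863 = 36560 C
t = 36560 / 1.13 = 32350 s = 539 min

539 min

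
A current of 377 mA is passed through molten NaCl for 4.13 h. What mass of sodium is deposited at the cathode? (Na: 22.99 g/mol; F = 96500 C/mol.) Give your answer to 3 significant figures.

1.34 g

Charge passed = 0.377 × 14868 = 5605 C
Moles of electrons = 5605 / 96500 = 0.05808 mol
Na⁺ + e⁻ → Na, so n(Na) = 0.05808 mol
m = 0.05808 × 22.99 = 1.34 g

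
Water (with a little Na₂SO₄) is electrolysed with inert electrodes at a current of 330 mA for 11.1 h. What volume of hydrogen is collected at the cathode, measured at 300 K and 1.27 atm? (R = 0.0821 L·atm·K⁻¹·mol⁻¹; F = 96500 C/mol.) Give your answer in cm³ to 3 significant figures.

Q = 0.330 A × 39960 s = 13190 C
n(e⁻) = 13190 / 96500 = 0.1367 mol
2H⁺ + 2e⁻ → H₂, so n(H₂) = 0.1367 / 2 = 0.06835 mol
V = nRT/P = 0.06835 × 0.0821 × 300 / 1.27 = 1.326 L
= 1330 cm³

1330 cm³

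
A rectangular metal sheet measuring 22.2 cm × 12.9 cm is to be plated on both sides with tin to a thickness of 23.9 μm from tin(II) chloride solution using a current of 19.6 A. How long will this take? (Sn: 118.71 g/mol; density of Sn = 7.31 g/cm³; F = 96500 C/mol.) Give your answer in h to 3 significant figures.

0.231 h

Plated area = 2 × 22.2 × 12.9 = 572.8 cm²
Volume = 572.8 × 23.9×10⁻⁴ cm = 1.369 cm³
m(Sn) = 1.369 × 7.31 = 10.01 g
n(Sn) = 10.01 / 118.71 = 0.08432 mol; n(e⁻) = 2 × 0.08432 = 0.1686 mol
Q = 0.1686 × 96500 = 16270 C
t = 16270 / 19.6 = 830.1 s = 0.231 h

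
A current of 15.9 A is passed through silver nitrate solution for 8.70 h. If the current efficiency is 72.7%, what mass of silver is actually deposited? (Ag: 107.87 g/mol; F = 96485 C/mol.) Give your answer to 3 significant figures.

Q = 15.9 × 31320 = 4.980×10^5 C
n(e⁻) = 4.980×10^5 / 96485 = 5.161 mol
Ag⁺ + e⁻ → Ag, so theoretical m(Ag) = 5.161 × 107.87 = 556.7 g
Actual mass = 72.7% × 556.7 = 405 g

405 g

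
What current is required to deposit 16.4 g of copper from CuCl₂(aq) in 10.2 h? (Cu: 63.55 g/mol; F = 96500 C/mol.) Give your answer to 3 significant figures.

n(Cu) = 16.4 / 63.55 = 0.2581 mol
Cu²⁺ + 2e⁻ → Cu, so n(e⁻) = 2 × 0.2581 = 0.5162 mol
Q = 0.5162 × 96500 = 49810 C
I = Q / t = 49810 / 36720 s = 1.36 A

1.36 A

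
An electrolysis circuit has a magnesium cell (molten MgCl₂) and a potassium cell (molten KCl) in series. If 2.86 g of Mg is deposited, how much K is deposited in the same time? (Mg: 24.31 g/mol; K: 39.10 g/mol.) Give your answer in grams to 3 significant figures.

9.20 g

n(Mg) = 2.86 / 24.31 = 0.1176 mol
Mg²⁺ + 2e⁻ → Mg, so n(e⁻) = 2 × 0.1176 = 0.2352 mol
Since the cells are in series, n(e⁻) in the K cell is also 0.2352 mol.
K⁺ + e⁻ → K, so n(K) = 0.2352 mol
m(K) = 0.2352 × 39.10 = 9.20 g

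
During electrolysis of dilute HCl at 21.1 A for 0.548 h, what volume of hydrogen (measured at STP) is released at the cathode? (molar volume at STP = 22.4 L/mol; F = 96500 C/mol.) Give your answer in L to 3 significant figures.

4.83 L

Q = 21.1 A × 1972.8 s = 41630 C
n(e⁻) = 41630 / 96500 = 0.4314 mol
2H⁺ + 2e⁻ → H₂, so n(H₂) = 0.4314 / 2 = 0.2157 mol
V = 0.2157 × 22.4 = 4.832 L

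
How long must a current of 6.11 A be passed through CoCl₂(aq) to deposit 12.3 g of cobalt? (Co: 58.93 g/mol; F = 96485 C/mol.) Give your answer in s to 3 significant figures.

6590 s

n(Co) = 12.3 / 58.93 = 0.2087 mol
Co²⁺ + 2e⁻ → Co, so n(e⁻) = 2 × 0.2087 = 0.4174 mol
Q = 0.4174 × 96485 = 40270 C
t = Q / I = 40270 / 6.11 = 6591 s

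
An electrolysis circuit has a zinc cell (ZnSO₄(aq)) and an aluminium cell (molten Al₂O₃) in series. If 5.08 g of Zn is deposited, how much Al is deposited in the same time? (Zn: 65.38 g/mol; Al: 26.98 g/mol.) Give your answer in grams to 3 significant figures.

n(Zn) = 5.08 / 65.38 = 0.07770 mol
Zn²⁺ + 2e⁻ → Zn, so n(e⁻) = 2 × 0.07770 = 0.1554 mol
The cells are in series, so the same charge (and hence the same n(e⁻) = 0.1554 mol) passes through both.
Al³⁺ + 3e⁻ → Al, so n(Al) = 0.1554 / 3 = 0.05180 mol
m(Al) = 0.05180 × 26.98 = 1.40 g

1.40 g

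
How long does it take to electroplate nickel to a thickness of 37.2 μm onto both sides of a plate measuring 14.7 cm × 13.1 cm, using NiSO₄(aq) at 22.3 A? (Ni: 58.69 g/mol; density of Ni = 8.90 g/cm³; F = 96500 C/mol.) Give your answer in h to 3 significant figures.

0.522 h

Plated area = 2 × 14.7 × 13.1 = 385.1 cm²
Volume = 385.1 × 37.2×10⁻⁴ cm = 1.433 cm³
m(Ni) = 1.433 × 8.90 = 12.75 g
n(Ni) = 12.75 / 58.69 = 0.2172 mol; n(e⁻) = 2 × 0.2172 = 0.4344 mol
Q = 0.4344 × 96500 = 41920 C
t = 41920 / 22.3 = 1880 s = 0.522 h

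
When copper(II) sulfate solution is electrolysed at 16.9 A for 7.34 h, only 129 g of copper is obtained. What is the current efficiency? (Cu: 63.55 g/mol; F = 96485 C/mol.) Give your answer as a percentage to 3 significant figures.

Q = 16.9 × 26424 = 4.466×10^5 C
n(e⁻) = 4.466×10^5 / 96485 = 4.629 mol
Cu²⁺ + 2e⁻ → Cu, so theoretical n(Cu) = 2.315 mol → 147.1 g
Efficiency = 129 / 147.1 = 0.8770 = 87.7%

87.7%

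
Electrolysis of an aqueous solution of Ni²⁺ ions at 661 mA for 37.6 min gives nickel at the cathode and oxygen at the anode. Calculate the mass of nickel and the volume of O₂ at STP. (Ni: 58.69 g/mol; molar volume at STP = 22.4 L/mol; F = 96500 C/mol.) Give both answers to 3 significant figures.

Q = 0.661 × 2256 = 1491 C; n(e⁻) = 1491 / 96500 = 0.01545 mol
Cathode: Ni²⁺ + 2e⁻ → Ni → n(Ni) = 0.01545/2 = 0.007725 mol → 0.453 g
Anode: 2H₂O → O₂ + 4H⁺ + 4e⁻ → n(O₂) = 0.01545/4 = 0.003863 mol → 0.0865 L

0.453 g Ni; 0.0865 L O₂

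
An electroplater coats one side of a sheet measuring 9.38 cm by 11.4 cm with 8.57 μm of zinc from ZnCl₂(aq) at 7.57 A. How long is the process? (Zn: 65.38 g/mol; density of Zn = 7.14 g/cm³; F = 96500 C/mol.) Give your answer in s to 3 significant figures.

Plated area = 9.38 × 11.4 = 106.9 cm²
Volume = 106.9 × 8.57×10⁻⁴ cm = 0.09161 cm³
m(Zn) = 0.09161 × 7.14 = 0.6541 g
n(Zn) = 0.6541 / 65.38 = 0.01000 mol; n(e⁻) = 2 × 0.01000 = 0.02000 mol
Q = 0.02000 × 96500 = 1930 C
t = 1930 / 7.57 = 255.0 s

255 s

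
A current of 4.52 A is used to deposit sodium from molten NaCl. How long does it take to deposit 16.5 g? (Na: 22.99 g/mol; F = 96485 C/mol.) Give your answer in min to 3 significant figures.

255 min

n(Na) = 16.5 / 22.99 = 0.7177 mol
Na⁺ + e⁻ → Na, so n(e⁻) = 0.7177 mol
Q = 0.7177 × 96485 = 69250 C
t = Q / I = 69250 / 4.52 = 15320 s = 255 min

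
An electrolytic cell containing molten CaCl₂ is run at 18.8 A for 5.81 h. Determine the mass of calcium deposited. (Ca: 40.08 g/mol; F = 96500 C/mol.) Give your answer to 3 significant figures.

81.7 g

Charge passed = 18.8 × 20916 = 3.932×10^5 C
Moles of electrons = 3.932×10^5 / 96500 = 4.075 mol
Ca²⁺ + 2e⁻ → Ca, so n(Ca) = 4.075 / 2 = 2.038 mol
m = 2.038 × 40.08 = 81.7 g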